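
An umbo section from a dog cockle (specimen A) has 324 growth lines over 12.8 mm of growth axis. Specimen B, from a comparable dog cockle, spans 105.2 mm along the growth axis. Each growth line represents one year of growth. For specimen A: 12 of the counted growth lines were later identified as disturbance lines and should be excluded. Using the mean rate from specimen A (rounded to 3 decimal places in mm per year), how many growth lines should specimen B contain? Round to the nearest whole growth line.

2566 growth lines

Specimen A: adjusted count: 324 − 12 = 312 growth lines.
A: Extension rate ≈ 12.8 / 312 = 0.041 mm/year.
B spans 105.2 / 0.041 = 2565.85 years ≈ 2566 growth lines.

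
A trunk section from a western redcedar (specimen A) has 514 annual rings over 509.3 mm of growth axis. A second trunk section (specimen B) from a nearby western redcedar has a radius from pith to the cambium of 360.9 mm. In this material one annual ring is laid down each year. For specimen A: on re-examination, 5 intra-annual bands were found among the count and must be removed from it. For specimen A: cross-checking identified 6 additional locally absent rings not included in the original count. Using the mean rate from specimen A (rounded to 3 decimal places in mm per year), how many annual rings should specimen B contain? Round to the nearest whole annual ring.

365 annual rings

Specimen A: correcting the raw count gives 514 − 5 + 6 = 515 true annual rings.
A: Mean rate = 509.3 mm / 515 years ≈ 0.989 mm per year.
For B, 360.9 / 0.989 = 364.91 years ≈ 365 annual rings.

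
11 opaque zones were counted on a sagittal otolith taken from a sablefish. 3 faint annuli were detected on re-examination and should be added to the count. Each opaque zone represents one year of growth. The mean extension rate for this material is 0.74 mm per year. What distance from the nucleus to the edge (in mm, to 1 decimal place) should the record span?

10.4 mm

True opaque zone count = 11 + 3 = 14.
14 years at 0.74 mm/year gives 0.74 × 14 = 10.4 mm.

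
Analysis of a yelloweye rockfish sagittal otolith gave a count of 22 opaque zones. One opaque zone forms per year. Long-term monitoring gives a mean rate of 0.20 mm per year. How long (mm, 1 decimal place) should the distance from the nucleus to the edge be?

The record spans 22 years at 0.20 mm per year.
Predicted length = 0.20 mm/year × 22 years = 4.4 mm.

4.4 mm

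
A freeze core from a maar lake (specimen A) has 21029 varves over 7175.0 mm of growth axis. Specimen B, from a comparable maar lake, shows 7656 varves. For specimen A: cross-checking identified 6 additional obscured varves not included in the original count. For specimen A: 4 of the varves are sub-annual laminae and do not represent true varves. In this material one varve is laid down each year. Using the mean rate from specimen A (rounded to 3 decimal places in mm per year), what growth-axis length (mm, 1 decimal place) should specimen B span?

2610.7 mm

Specimen A: correcting the raw count gives 21029 − 4 + 6 = 21031 true varves.
A: 7175.0 mm over 21031 years gives 7175.0 / 21031 ≈ 0.341 mm/yr.
For B, 0.341 mm/year × 7656 years = 2610.7 mm.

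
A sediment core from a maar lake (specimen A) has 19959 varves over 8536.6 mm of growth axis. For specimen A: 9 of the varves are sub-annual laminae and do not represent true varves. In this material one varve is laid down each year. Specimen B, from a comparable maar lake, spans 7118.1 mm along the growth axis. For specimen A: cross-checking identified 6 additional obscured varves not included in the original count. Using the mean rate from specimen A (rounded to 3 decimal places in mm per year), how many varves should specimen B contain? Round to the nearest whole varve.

16631 varves

Specimen A: correcting the raw count gives 19959 − 9 + 6 = 19956 true varves.
A: Mean rate = 8536.6 mm / 19956 years ≈ 0.428 mm/year.
For B, 7118.1 / 0.428 = 16631.07 years ≈ 16631 varves.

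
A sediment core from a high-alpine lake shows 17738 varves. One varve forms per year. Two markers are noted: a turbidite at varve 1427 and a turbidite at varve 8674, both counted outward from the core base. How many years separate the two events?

Separation: 8674 − 1427 = 7247 varves.
One varve per year makes the interval 7247 years.

7247 yr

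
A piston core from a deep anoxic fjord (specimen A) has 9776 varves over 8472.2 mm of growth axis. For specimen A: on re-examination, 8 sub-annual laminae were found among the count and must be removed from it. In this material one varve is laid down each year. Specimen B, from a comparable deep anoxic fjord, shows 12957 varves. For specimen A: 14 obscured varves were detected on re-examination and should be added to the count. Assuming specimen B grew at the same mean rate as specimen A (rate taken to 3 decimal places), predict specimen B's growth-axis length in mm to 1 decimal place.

Specimen A: after corrections the count is 9776 − 8 + 14 = 9782 varves.
A: 8472.2 mm over 9782 years gives 8472.2 / 9782 ≈ 0.866 mm/yr.
For B, 0.866 mm/year × 12957 years = 11220.8 mm.

11220.8 mm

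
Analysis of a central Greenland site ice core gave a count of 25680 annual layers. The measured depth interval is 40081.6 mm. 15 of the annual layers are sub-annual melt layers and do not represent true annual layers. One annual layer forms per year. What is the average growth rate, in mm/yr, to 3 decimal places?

Correcting the raw count gives 25680 − 15 = 25665 true annual layers.
Mean rate = 40081.6 mm / 25665 years ≈ 1.562 mm/yr.

1.562 mm/yr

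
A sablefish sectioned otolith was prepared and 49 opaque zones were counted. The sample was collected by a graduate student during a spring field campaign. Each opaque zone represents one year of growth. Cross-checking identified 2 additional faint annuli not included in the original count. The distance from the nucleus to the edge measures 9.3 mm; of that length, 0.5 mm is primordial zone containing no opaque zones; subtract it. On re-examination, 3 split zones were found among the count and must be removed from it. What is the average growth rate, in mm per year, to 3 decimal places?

0.183 mm per year

After corrections the count is 49 − 3 + 2 = 48 opaque zones.
Net length = 9.3 − 0.5 = 8.8 mm.
Mean rate = 8.8 mm / 48 years ≈ 0.183 mm per year.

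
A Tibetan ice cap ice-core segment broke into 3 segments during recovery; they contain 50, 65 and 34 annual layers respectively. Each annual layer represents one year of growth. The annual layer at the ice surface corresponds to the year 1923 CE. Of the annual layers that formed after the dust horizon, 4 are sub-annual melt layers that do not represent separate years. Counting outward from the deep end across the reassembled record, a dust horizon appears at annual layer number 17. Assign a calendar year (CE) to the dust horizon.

Total annual layers = 50 + 65 + 34 = 149.
The dust horizon sits at annual layer 17 from the deep end, so 149 − 17 = 132 annual layers formed after it.
132 − 4 false = 128 true annual layers after the dust horizon.
Counting back 128 years from 1923 CE places the dust horizon in 1923 − 128 = 1795 CE.

1795 CE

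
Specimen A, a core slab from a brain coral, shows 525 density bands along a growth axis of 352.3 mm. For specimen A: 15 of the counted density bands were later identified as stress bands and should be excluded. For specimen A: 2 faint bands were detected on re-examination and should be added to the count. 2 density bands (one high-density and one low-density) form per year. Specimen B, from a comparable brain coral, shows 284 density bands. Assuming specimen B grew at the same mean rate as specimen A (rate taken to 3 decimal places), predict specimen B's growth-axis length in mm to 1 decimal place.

Specimen A: true density band count = 525 − 15 + 2 = 512.
Specimen A: with 2 density bands per year, 512 / 2 = 256 years.
A: Extension rate ≈ 352.3 / 256 = 1.376 mm/year.
Specimen B: dividing by 2 density bands per year: 284 / 2 = 142 years. Length of B = 1.376 × 142 = 195.4 mm.

195.4 mm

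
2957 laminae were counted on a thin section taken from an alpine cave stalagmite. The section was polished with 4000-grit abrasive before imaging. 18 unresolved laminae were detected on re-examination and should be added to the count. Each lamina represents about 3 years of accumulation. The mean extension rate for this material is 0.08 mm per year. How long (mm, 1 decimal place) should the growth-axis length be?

After corrections the count is 2957 + 18 = 2975 laminae.
2975 laminae at 3 years each span 2975 × 3 = 8925 years.
Length ≈ 0.08 × 8925 = 714.0 mm.

714.0 mm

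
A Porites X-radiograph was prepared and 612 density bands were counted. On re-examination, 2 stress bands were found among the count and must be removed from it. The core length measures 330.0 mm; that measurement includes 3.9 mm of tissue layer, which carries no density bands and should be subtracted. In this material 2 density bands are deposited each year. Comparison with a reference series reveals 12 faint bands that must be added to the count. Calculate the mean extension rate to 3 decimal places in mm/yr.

1.049 mm/yr

After corrections the count is 612 − 2 + 12 = 622 density bands.
622 density bands at 2 per year is 622 / 2 = 311 years.
Removing the 3.9 mm offcut leaves 330.0 − 3.9 = 326.1 mm.
Mean rate = 326.1 mm / 311 years ≈ 1.049 mm/yr.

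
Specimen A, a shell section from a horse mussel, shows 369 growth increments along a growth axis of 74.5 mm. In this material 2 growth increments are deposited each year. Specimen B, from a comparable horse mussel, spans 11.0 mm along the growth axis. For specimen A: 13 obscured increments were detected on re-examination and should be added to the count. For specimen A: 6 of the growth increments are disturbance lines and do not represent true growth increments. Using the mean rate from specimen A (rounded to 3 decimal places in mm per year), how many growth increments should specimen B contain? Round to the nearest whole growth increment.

56 growth increments

Specimen A: correcting the raw count gives 369 − 6 + 13 = 376 true growth increments.
Specimen A: with 2 growth increments per year, 376 / 2 = 188 years.
A: 74.5 mm over 188 years gives 74.5 / 188 ≈ 0.396 mm/yr.
Specimen B: 11.0 mm / 0.396 mm per year = 27.78 years; at 2 growth increments per year that is 27.78 × 2 ≈ 56 growth increments.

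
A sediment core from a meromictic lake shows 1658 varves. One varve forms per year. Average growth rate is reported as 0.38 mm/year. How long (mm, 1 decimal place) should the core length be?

630.0 mm

The record spans 1658 years at 0.38 mm per year.
Length ≈ 0.38 × 1658 = 630.0 mm.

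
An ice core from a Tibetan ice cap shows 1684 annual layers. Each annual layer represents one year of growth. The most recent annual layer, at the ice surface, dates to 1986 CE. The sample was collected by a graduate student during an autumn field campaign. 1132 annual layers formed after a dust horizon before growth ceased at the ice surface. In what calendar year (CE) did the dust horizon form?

854 CE

1132 annual layers post-date the dust horizon.
Counting back 1132 years from 1986 CE places the dust horizon in 1986 − 1132 = 854 CE.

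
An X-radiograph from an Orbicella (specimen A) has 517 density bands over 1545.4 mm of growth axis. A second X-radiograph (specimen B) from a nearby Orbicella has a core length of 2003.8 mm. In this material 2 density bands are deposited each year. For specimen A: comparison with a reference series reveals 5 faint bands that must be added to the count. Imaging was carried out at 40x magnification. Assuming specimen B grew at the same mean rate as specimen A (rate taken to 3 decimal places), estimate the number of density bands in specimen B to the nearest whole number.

Specimen A: after corrections the count is 517 + 5 = 522 density bands.
Specimen A: 522 density bands at 2 per year is 522 / 2 = 261 years.
A: 1545.4 mm over 261 years gives 1545.4 / 261 ≈ 5.921 mm/yr.
For B, 2003.8 / 5.921 = 338.42 years; at 2 density bands per year that is 338.42 × 2 ≈ 677 density bands.

677 density bands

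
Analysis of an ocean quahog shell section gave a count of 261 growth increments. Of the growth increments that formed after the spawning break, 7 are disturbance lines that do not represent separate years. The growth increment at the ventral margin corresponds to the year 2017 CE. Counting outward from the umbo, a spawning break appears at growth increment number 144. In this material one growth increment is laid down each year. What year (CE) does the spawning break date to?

1907 CE

Between growth increment 144 and the ventral margin there are 261 − 144 = 117 growth increments.
Removing the 7 false growth increments leaves 117 − 7 = 110 true growth increments beyond the spawning break.
Counting back 110 years from 2017 CE places the spawning break in 2017 − 110 = 1907 CE.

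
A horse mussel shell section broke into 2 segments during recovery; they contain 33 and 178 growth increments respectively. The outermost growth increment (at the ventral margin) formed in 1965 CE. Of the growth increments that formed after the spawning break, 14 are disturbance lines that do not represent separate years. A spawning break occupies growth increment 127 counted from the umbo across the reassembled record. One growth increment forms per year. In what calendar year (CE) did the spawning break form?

Total growth increments = 33 + 178 = 211.
The spawning break sits at growth increment 127 from the umbo, so 211 − 127 = 84 growth increments formed after it.
84 − 14 false = 70 true growth increments after the spawning break.
The growth increment at the ventral margin is 1965 CE, so the spawning break dates to 1965 − 70 = 1895 CE.

1895 CE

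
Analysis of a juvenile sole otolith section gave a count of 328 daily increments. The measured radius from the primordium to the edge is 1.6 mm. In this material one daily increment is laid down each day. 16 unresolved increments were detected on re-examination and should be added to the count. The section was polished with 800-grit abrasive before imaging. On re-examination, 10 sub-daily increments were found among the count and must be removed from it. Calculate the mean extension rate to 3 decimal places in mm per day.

Adjusted count: 328 − 10 + 16 = 334 daily increments.
Mean rate = 1.6 mm / 334 days ≈ 0.005 mm per day.

0.005 mm per day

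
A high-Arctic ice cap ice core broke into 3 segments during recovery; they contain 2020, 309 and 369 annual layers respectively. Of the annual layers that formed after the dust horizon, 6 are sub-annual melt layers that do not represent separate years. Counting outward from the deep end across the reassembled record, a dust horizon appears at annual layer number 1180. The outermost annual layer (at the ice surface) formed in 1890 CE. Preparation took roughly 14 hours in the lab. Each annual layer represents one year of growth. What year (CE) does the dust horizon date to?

378 CE

Total annual layers = 2020 + 309 + 369 = 2698.
2698 − 1180 = 1518 annual layers lie beyond the dust horizon toward the ice surface.
1518 − 6 false = 1512 true annual layers after the dust horizon.
The annual layer at the ice surface is 1890 CE, so the dust horizon dates to 1890 − 1512 = 378 CE.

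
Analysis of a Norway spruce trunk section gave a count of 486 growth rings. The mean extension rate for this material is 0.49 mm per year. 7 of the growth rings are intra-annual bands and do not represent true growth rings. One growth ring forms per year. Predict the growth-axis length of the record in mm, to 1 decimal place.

After corrections the count is 486 − 7 = 479 growth rings.
479 years at 0.49 mm/year gives 0.49 × 479 = 234.7 mm.

234.7 mm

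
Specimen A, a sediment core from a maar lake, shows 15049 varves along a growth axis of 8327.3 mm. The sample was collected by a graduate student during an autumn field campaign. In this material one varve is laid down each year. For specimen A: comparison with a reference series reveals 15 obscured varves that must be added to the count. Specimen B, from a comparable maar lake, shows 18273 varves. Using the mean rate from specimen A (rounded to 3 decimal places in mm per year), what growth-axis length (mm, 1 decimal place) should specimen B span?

Specimen A: true varve count = 15049 + 15 = 15064.
A: Extension rate ≈ 8327.3 / 15064 = 0.553 mm/year.
Length of B = 0.553 × 18273 = 10105.0 mm.

10105.0 mm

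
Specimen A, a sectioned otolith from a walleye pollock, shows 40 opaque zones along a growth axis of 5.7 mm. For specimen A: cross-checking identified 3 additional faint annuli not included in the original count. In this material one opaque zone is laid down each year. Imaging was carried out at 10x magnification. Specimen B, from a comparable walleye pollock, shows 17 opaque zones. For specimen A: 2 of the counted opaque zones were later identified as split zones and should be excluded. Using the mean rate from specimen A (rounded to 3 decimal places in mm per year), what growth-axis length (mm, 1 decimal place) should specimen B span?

Specimen A: after corrections the count is 40 − 2 + 3 = 41 opaque zones.
A: Extension rate ≈ 5.7 / 41 = 0.139 mm/yr.
Length of B = 0.139 × 17 = 2.4 mm.

2.4 mm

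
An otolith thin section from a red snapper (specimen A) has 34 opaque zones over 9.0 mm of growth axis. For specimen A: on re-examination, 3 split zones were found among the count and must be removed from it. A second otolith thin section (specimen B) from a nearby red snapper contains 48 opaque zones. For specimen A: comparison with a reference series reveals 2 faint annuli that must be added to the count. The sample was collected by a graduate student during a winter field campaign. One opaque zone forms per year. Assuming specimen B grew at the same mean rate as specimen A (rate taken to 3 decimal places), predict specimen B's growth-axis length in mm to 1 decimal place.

Specimen A: correcting the raw count gives 34 − 3 + 2 = 33 true opaque zones.
A: 9.0 mm over 33 years gives 9.0 / 33 ≈ 0.273 mm/yr.
B's length ≈ 0.273 × 48 = 13.1 mm.

13.1 mm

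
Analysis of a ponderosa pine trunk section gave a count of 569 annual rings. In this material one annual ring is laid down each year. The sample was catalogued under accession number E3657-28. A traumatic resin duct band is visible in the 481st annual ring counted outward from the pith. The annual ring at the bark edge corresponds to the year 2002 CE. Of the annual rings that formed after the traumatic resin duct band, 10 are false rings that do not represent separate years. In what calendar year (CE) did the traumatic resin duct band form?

1924 CE

The traumatic resin duct band sits at annual ring 481 from the pith, so 569 − 481 = 88 annual rings formed after it.
Removing the 10 false annual rings leaves 88 − 10 = 78 true annual rings beyond the traumatic resin duct band.
Counting back 78 years from 2002 CE places the traumatic resin duct band in 2002 − 78 = 1924 CE.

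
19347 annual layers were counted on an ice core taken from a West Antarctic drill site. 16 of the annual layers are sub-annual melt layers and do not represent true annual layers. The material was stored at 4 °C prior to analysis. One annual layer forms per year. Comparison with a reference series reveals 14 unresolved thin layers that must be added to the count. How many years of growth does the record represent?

True annual layer count = 19347 − 16 + 14 = 19345.
One annual layer per year makes the duration 19345 years.

19345 years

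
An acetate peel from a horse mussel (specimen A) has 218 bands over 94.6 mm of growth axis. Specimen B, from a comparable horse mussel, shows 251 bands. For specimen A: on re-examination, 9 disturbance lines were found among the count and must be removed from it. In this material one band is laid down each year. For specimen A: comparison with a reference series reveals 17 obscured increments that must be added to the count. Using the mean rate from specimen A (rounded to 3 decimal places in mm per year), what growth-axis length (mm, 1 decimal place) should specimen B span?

105.2 mm

Specimen A: adjusted count: 218 − 9 + 17 = 226 bands.
A: Extension rate ≈ 94.6 / 226 = 0.419 mm per year.
For B, 0.419 mm/year × 251 years = 105.2 mm.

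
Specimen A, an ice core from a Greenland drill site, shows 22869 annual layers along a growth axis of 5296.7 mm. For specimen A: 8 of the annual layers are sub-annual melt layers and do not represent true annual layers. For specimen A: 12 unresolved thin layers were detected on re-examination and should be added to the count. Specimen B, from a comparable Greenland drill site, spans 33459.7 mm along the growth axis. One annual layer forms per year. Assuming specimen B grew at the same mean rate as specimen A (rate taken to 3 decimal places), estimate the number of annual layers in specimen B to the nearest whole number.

Specimen A: after corrections the count is 22869 − 8 + 12 = 22873 annual layers.
A: Extension rate ≈ 5296.7 / 22873 = 0.232 mm/yr.
For B, 33459.7 / 0.232 = 144222.84 years ≈ 144223 annual layers.

144223 annual layers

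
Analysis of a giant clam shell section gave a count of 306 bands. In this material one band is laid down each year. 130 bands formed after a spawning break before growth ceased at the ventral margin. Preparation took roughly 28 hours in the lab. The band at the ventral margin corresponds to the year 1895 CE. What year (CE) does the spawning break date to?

130 bands formed after the spawning break.
The band at the ventral margin is 1895 CE, so the spawning break dates to 1895 − 130 = 1765 CE.

1765 CE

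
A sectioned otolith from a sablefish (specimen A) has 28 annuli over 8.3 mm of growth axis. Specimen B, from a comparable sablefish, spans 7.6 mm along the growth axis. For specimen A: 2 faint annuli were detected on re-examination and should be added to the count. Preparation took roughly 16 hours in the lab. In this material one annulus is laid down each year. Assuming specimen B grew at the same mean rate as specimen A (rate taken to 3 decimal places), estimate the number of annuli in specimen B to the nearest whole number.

Specimen A: adjusted count: 28 + 2 = 30 annuli.
A: Mean rate = 8.3 mm / 30 years ≈ 0.277 mm/year.
Specimen B: 7.6 mm / 0.277 mm per year = 27.44 years ≈ 27 annuli.

27 annuli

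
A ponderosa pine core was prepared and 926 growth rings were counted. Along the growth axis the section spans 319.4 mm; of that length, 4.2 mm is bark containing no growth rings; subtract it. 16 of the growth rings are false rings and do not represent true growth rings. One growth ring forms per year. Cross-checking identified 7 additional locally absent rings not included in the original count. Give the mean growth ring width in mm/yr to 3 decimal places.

After corrections the count is 926 − 16 + 7 = 917 growth rings.
Removing the 4.2 mm offcut leaves 319.4 − 4.2 = 315.2 mm.
315.2 mm over 917 years gives 315.2 / 917 ≈ 0.344 mm/yr.

0.344 mm/yr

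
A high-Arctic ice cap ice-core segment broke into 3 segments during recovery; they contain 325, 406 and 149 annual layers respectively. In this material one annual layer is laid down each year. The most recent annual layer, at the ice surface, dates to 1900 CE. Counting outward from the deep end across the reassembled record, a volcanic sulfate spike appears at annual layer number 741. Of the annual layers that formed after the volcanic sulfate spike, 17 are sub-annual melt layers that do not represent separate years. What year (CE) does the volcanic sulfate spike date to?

Total annual layers = 325 + 406 + 149 = 880.
The volcanic sulfate spike sits at annual layer 741 from the deep end, so 880 − 741 = 139 annual layers formed after it.
Excluding 17 false annual layers: 139 − 17 = 122.
Counting back 122 years from 1900 CE places the volcanic sulfate spike in 1900 − 122 = 1778 CE.

1778 CE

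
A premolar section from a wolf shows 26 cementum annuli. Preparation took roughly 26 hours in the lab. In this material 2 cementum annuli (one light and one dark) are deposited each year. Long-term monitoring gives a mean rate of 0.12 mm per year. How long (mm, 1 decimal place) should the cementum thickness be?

With 2 cementum annuli per year, 26 / 2 = 13 years.
Predicted length = 0.12 mm/year × 13 years = 1.6 mm.

1.6 mm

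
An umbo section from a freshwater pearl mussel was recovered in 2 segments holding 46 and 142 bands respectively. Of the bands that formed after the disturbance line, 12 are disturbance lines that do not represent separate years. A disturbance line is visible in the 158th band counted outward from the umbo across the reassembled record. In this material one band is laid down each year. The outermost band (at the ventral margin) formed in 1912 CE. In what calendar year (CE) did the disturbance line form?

1894 CE

Total bands = 46 + 142 = 188.
Between band 158 and the ventral margin there are 188 − 158 = 30 bands.
Excluding 12 false bands: 30 − 12 = 18.
1912 − 18 = 1894 CE.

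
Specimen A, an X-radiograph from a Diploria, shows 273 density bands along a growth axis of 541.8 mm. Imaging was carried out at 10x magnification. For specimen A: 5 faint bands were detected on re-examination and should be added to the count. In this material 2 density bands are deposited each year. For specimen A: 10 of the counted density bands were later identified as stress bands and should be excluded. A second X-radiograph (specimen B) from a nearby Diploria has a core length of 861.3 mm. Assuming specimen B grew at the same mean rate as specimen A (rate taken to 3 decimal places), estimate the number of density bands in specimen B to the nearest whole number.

Specimen A: after corrections the count is 273 − 10 + 5 = 268 density bands.
Specimen A: with 2 density bands per year, 268 / 2 = 134 years.
A: Extension rate ≈ 541.8 / 134 = 4.043 mm per year.
For B, 861.3 / 4.043 = 213.03 years; at 2 density bands per year that is 213.03 × 2 ≈ 426 density bands.

426 density bands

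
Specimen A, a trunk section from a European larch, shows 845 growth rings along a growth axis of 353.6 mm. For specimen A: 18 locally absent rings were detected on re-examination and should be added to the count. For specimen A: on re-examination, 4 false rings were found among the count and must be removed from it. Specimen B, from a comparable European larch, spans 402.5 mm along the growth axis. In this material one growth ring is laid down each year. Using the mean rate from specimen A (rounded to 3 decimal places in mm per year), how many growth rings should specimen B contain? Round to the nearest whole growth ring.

977 growth rings

Specimen A: adjusted count: 845 − 4 + 18 = 859 growth rings.
A: 353.6 mm over 859 years gives 353.6 / 859 ≈ 0.412 mm/year.
For B, 402.5 / 0.412 = 976.94 years ≈ 977 growth rings.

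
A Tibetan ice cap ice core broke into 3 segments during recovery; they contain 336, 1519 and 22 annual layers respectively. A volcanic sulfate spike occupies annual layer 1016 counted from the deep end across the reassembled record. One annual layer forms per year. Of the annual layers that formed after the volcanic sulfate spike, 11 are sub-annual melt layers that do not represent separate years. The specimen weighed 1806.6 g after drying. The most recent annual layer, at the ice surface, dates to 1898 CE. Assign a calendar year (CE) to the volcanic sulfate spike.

1048 CE

Total annual layers = 336 + 1519 + 22 = 1877.
1877 − 1016 = 861 annual layers lie beyond the volcanic sulfate spike toward the ice surface.
Excluding 11 false annual layers: 861 − 11 = 850.
Counting back 850 years from 1898 CE places the volcanic sulfate spike in 1898 − 850 = 1048 CE.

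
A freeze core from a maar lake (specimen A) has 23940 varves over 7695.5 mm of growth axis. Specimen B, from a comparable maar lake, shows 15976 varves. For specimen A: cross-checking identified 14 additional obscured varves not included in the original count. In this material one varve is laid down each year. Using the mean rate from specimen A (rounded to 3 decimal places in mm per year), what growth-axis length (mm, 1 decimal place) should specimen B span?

Specimen A: true varve count = 23940 + 14 = 23954.
A: Extension rate ≈ 7695.5 / 23954 = 0.321 mm per year.
B's length ≈ 0.321 × 15976 = 5128.3 mm.

5128.3 mm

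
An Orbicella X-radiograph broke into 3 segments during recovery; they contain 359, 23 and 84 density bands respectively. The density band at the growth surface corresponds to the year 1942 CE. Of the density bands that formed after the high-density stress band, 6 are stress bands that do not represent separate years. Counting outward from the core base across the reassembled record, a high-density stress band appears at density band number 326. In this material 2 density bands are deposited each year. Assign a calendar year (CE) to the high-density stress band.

1875 CE

Total density bands = 359 + 23 + 84 = 466.
466 − 326 = 140 density bands lie beyond the high-density stress band toward the growth surface.
Removing the 6 false density bands leaves 140 − 6 = 134 true density bands beyond the high-density stress band.
Dividing by 2 density bands per year: 134 / 2 = 67 years.
The density band at the growth surface is 1942 CE, so the high-density stress band dates to 1942 − 67 = 1875 CE.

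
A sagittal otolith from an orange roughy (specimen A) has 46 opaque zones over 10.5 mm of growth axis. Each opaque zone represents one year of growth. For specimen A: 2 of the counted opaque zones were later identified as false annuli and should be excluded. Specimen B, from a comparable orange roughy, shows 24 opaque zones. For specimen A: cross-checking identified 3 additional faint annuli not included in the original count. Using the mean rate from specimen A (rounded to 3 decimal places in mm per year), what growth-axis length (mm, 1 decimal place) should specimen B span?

5.4 mm

Specimen A: after corrections the count is 46 − 2 + 3 = 47 opaque zones.
A: Extension rate ≈ 10.5 / 47 = 0.223 mm/yr.
B's length ≈ 0.223 × 24 = 5.4 mm.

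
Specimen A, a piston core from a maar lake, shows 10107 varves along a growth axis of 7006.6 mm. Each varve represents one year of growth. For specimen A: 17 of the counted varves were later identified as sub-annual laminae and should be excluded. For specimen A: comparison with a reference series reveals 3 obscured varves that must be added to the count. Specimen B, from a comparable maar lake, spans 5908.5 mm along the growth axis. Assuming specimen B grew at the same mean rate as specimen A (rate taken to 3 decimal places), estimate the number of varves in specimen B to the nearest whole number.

8514 varves

Specimen A: adjusted count: 10107 − 17 + 3 = 10093 varves.
A: Extension rate ≈ 7006.6 / 10093 = 0.694 mm per year.
Specimen B: 5908.5 mm / 0.694 mm per year = 8513.69 years ≈ 8514 varves.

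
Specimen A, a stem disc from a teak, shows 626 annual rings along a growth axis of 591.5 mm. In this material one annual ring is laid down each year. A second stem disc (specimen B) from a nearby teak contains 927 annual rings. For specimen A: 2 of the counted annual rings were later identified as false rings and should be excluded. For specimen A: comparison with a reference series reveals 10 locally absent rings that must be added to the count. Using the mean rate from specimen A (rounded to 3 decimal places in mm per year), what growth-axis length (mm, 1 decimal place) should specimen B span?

Specimen A: true annual ring count = 626 − 2 + 10 = 634.
A: Mean rate = 591.5 mm / 634 years ≈ 0.933 mm per year.
Length of B = 0.933 × 927 = 864.9 mm.

864.9 mm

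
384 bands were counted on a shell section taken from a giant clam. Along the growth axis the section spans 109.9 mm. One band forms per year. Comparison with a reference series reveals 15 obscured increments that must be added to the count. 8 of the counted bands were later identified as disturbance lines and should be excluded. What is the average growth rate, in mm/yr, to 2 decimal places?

0.28 mm/yr

True band count = 384 − 8 + 15 = 391.
109.9 mm over 391 years gives 109.9 / 391 ≈ 0.28 mm/yr.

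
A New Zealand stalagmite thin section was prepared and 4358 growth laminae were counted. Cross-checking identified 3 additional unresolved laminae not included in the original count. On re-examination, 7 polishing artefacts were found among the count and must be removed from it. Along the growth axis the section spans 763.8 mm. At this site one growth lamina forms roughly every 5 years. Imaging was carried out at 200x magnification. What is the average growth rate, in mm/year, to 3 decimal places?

0.035 mm/year

Correcting the raw count gives 4358 − 7 + 3 = 4354 true growth laminae.
Multiplying by 5 years per growth lamina: 4354 × 5 = 21770 years.
Mean rate = 763.8 mm / 21770 years ≈ 0.035 mm/year.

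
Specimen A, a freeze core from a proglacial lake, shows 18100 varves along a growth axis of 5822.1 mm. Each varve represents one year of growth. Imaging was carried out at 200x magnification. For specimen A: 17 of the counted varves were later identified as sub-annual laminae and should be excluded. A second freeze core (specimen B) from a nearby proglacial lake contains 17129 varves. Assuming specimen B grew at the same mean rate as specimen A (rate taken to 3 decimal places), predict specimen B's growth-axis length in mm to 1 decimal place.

Specimen A: true varve count = 18100 − 17 = 18083.
A: Mean rate = 5822.1 mm / 18083 years ≈ 0.322 mm per year.
B's length ≈ 0.322 × 17129 = 5515.5 mm.

5515.5 mm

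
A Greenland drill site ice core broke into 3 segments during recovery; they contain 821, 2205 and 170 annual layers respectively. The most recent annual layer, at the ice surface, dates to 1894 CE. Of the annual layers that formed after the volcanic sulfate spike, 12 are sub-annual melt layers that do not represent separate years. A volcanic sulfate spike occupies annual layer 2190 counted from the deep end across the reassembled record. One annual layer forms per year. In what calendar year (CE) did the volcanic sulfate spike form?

900 CE

Total annual layers = 821 + 2205 + 170 = 3196.
3196 − 2190 = 1006 annual layers lie beyond the volcanic sulfate spike toward the ice surface.
Removing the 12 false annual layers leaves 1006 − 12 = 994 true annual layers beyond the volcanic sulfate spike.
Counting back 994 years from 1894 CE places the volcanic sulfate spike in 1894 − 994 = 900 CE.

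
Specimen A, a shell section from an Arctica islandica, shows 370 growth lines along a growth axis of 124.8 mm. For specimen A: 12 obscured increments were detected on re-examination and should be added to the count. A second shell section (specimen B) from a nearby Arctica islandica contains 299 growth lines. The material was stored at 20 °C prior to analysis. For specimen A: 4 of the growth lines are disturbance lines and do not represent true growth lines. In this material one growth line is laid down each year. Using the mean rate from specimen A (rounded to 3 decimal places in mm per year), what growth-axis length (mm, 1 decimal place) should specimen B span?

Specimen A: true growth line count = 370 − 4 + 12 = 378.
A: 124.8 mm over 378 years gives 124.8 / 378 ≈ 0.330 mm/year.
B's length ≈ 0.330 × 299 = 98.7 mm.

98.7 mm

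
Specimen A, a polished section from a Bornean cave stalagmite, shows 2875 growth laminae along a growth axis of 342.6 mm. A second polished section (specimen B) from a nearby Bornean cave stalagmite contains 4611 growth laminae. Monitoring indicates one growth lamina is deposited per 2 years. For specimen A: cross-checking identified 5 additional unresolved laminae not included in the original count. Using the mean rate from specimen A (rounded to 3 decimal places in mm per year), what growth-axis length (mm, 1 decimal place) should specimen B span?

544.1 mm

Specimen A: correcting the raw count gives 2875 + 5 = 2880 true growth laminae.
Specimen A: at 2 years per growth lamina, 2880 × 2 = 5760 years.
A: Extension rate ≈ 342.6 / 5760 = 0.059 mm/yr.
Specimen B: at 2 years per growth lamina, 4611 × 2 = 9222 years. For B, 0.059 mm/year × 9222 years = 544.1 mm.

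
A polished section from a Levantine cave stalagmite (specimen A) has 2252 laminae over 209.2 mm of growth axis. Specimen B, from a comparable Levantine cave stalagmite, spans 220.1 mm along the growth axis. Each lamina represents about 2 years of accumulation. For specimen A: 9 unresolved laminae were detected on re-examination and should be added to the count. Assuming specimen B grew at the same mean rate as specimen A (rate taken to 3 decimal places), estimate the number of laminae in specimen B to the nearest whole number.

2392 laminae

Specimen A: correcting the raw count gives 2252 + 9 = 2261 true laminae.
Specimen A: multiplying by 2 years per lamina: 2261 × 2 = 4522 years.
A: 209.2 mm over 4522 years gives 209.2 / 4522 ≈ 0.046 mm/yr.
For B, 220.1 / 0.046 = 4784.78 years; at 2 years per lamina that is 4784.78 / 2 ≈ 2392 laminae.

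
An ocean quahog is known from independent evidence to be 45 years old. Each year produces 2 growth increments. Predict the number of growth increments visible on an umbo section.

With 2 growth increments per year, 45 years would produce 45 × 2 = 90 growth increments.
So 90 growth increments should be present.

90 growth increments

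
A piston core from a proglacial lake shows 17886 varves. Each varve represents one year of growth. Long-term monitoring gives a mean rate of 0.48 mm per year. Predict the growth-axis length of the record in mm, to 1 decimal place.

8585.3 mm

17886 years of growth are recorded.
Predicted length = 0.48 mm/year × 17886 years = 8585.3 mm.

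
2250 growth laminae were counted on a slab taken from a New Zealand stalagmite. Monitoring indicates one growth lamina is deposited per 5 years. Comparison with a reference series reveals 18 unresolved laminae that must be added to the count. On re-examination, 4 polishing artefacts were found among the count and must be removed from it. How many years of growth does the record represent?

11320 years

After corrections the count is 2250 − 4 + 18 = 2264 growth laminae.
At 5 years per growth lamina, 2264 × 5 = 11320 years.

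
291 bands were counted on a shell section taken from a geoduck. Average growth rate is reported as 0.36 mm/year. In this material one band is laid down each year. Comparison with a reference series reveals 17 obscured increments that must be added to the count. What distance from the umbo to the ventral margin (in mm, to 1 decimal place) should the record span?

After corrections the count is 291 + 17 = 308 bands.
Predicted length = 0.36 mm/year × 308 years = 110.9 mm.

110.9 mm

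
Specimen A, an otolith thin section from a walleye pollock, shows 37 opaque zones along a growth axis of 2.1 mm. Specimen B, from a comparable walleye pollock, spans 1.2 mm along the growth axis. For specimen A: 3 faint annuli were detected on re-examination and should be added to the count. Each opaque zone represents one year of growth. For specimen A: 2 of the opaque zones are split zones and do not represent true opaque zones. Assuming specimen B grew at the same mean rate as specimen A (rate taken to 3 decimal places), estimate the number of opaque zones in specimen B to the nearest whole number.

22 opaque zones

Specimen A: after corrections the count is 37 − 2 + 3 = 38 opaque zones.
A: Mean rate = 2.1 mm / 38 years ≈ 0.055 mm/yr.
B spans 1.2 / 0.055 = 21.82 years ≈ 22 opaque zones.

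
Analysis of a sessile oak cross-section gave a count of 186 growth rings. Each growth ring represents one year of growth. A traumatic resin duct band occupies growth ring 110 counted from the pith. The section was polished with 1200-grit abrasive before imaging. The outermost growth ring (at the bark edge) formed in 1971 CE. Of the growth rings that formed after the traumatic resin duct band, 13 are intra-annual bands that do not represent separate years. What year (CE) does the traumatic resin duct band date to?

Between growth ring 110 and the bark edge there are 186 − 110 = 76 growth rings.
76 − 13 false = 63 true growth rings after the traumatic resin duct band.
Counting back 63 years from 1971 CE places the traumatic resin duct band in 1971 − 63 = 1908 CE.

1908 CE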